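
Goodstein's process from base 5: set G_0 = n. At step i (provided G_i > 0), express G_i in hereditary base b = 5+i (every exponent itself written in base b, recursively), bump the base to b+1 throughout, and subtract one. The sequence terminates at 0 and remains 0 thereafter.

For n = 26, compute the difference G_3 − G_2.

G_0=26  [base 5] 5^2 + 1  →[5↦6]→  6^2 + 1 = 37  −1 ⇒ G_1=36
G_1=36  [base 6] 6^2  →[6↦7]→  7^2 = 49  −1 ⇒ G_2=48
G_2=48  [base 7] 6·7 + 6  →[7↦8]→  6·8 + 6 = 54  −1 ⇒ G_3=53

5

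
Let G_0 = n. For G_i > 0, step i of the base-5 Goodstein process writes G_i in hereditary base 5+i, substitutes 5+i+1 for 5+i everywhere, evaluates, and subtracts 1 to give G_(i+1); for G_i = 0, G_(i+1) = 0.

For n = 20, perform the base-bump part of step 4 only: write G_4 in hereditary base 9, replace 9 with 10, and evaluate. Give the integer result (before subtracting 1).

32

(0) 20|_5 = 4·5 ↦ 4·6|_6 = 24 ⇒ 23
(1) 23|_6 = 3·6 + 5 ↦ 3·7 + 5|_7 = 26 ⇒ 25
(2) 25|_7 = 3·7 + 4 ↦ 3·8 + 4|_8 = 28 ⇒ 27
(3) 27|_8 = 3·8 + 3 ↦ 3·9 + 3|_9 = 30 ⇒ 29
(4) 29|_9 = 3·9 + 2 ↦ 3·10 + 2|_10 = 32 ⇒ 31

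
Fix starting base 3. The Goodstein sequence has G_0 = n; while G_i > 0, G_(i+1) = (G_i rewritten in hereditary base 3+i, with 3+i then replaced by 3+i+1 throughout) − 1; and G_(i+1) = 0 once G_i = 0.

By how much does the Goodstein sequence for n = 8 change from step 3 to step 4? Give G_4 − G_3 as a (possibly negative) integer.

0

(0) 8|_3 = 2·3 + 2 ↦ 2·4 + 2|_4 = 10 ⇒ 9
(1) 9|_4 = 2·4 + 1 ↦ 2·5 + 1|_5 = 11 ⇒ 10
(2) 10|_5 = 2·5 ↦ 2·6|_6 = 12 ⇒ 11
(3) 11|_6 = 6 + 5 ↦ 7 + 5|_7 = 12 ⇒ 11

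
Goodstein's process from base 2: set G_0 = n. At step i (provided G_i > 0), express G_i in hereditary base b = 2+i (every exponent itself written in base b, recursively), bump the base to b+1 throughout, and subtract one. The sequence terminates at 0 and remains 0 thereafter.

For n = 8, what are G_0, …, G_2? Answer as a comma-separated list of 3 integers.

G_0=8  [base 2] 2^(2 + 1)  →[2↦3]→  3^(3 + 1) = 81  −1 ⇒ G_1=80
G_1=80  [base 3] 2·3^3 + 2·3^2 + 2·3 + 2  →[3↦4]→  2·4^4 + 2·4^2 + 2·4 + 2 = 554  −1 ⇒ G_2=553

8, 80, 553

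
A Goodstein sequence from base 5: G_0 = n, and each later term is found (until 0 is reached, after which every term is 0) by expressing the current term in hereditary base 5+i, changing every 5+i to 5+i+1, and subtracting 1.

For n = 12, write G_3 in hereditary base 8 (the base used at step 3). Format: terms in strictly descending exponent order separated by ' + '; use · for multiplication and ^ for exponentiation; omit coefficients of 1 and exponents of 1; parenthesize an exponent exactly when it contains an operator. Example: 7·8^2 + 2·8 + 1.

8 + 7

(0) 12|_5 = 2·5 + 2 ↦ 2·6 + 2|_6 = 14 ⇒ 13
(1) 13|_6 = 2·6 + 1 ↦ 2·7 + 1|_7 = 15 ⇒ 14
(2) 14|_7 = 2·7 ↦ 2·8|_8 = 16 ⇒ 15
(3) 15|_8 = 8 + 7 ↦ 9 + 7|_9 = 16 ⇒ 15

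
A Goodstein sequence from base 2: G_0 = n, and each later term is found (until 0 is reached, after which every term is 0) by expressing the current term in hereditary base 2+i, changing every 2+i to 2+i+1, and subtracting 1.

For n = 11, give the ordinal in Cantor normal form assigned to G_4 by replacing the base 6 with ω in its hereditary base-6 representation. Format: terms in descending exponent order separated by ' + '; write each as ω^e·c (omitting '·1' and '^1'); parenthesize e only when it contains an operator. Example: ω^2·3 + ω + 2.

G_0 = 11. HB_2(11) = 2^(2 + 1) + 2 + 1. Bump = 85. G_1 = 84.
G_1 = 84. HB_3(84) = 3^(3 + 1) + 3. Bump = 1028. G_2 = 1027.
G_2 = 1027. HB_4(1027) = 4^(4 + 1) + 3. Bump = 15628. G_3 = 15627.
G_3 = 15627. HB_5(15627) = 5^(5 + 1) + 2. Bump = 279938. G_4 = 279937.

ω^(ω + 1) + 1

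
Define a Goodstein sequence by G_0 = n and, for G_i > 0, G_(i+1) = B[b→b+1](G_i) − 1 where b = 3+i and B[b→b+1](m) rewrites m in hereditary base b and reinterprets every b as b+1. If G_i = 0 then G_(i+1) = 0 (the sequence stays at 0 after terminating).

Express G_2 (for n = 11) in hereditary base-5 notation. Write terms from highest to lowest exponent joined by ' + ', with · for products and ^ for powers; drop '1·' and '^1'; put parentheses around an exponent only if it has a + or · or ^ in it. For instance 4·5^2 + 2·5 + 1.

G_0=11  [base 3] 3^2 + 2  →[3↦4]→  4^2 + 2 = 18  −1 ⇒ G_1=17
G_1=17  [base 4] 4^2 + 1  →[4↦5]→  5^2 + 1 = 26  −1 ⇒ G_2=25
G_2=25  [base 5] 5^2  →[5↦6]→  6^2 = 36  −1 ⇒ G_3=35

5^2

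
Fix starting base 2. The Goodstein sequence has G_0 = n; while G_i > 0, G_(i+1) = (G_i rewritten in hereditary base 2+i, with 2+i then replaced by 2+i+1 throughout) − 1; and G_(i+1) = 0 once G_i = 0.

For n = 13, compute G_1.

108

(0) 13|_2 = 2^(2 + 1) + 2^2 + 1 ↦ 3^(3 + 1) + 3^3 + 1|_3 = 109 ⇒ 108
(1) 108|_3 = 3^(3 + 1) + 3^3 ↦ 4^(4 + 1) + 4^4|_4 = 1280 ⇒ 1279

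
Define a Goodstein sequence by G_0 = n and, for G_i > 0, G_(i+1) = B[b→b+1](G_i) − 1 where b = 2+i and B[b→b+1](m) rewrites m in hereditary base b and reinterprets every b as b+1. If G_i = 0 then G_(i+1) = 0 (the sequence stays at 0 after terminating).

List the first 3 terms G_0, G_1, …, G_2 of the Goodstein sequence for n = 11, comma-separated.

11, 84, 1027

[0] 11 ≡ 2^(2 + 1) + 2 + 1 (base 2). Lift 3: 85. −1: 84.
[1] 84 ≡ 3^(3 + 1) + 3 (base 3). Lift 4: 1028. −1: 1027.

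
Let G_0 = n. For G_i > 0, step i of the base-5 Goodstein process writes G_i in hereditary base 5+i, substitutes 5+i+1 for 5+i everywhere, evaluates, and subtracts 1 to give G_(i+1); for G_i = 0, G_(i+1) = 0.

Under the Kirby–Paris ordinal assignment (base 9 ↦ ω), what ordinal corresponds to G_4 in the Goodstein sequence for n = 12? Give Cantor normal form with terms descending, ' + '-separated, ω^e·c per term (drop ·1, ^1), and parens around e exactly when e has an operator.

[0] 12 ≡ 2·5 + 2 (base 5). Lift 6: 14. −1: 13.
[1] 13 ≡ 2·6 + 1 (base 6). Lift 7: 15. −1: 14.
[2] 14 ≡ 2·7 (base 7). Lift 8: 16. −1: 15.
[3] 15 ≡ 8 + 7 (base 8). Lift 9: 16. −1: 15.
[4] 15 ≡ 9 + 6 (base 9). Lift 10: 16. −1: 15.

ω + 6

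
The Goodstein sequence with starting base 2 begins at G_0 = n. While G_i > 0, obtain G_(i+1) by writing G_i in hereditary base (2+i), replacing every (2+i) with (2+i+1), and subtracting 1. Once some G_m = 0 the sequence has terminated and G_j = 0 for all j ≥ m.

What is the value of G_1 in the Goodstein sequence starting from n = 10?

83

G_0 = 10. HB_2(10) = 2^(2 + 1) + 2. Bump = 84. G_1 = 83.
G_1 = 83. HB_3(83) = 3^(3 + 1) + 2. Bump = 1026. G_2 = 1025.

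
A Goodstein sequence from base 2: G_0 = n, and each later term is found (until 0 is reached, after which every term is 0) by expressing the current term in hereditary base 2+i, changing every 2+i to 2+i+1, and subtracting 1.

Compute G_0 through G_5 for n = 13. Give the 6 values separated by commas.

13 —HB2→ 2^(2 + 1) + 2^2 + 1 —bump→ 3^(3 + 1) + 3^3 + 1 = 109 —(−1)→ 108
108 —HB3→ 3^(3 + 1) + 3^3 —bump→ 4^(4 + 1) + 4^4 = 1280 —(−1)→ 1279
1279 —HB4→ 4^(4 + 1) + 3·4^3 + 3·4^2 + 3·4 + 3 —bump→ 5^(5 + 1) + 3·5^3 + 3·5^2 + 3·5 + 3 = 16093 —(−1)→ 16092
16092 —HB5→ 5^(5 + 1) + 3·5^3 + 3·5^2 + 3·5 + 2 —bump→ 6^(6 + 1) + 3·6^3 + 3·6^2 + 3·6 + 2 = 280712 —(−1)→ 280711
280711 —HB6→ 6^(6 + 1) + 3·6^3 + 3·6^2 + 3·6 + 1 —bump→ 7^(7 + 1) + 3·7^3 + 3·7^2 + 3·7 + 1 = 5765999 —(−1)→ 5765998

13, 108, 1279, 16092, 280711, 5765998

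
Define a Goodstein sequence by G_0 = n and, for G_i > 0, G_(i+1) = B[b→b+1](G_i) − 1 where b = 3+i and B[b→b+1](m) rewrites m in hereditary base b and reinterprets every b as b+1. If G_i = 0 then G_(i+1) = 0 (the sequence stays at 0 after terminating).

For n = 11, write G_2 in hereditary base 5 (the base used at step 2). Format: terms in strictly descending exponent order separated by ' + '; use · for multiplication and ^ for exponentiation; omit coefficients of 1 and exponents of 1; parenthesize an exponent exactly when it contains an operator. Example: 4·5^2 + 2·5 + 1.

5^2

11 —HB3→ 3^2 + 2 —bump→ 4^2 + 2 = 18 —(−1)→ 17
17 —HB4→ 4^2 + 1 —bump→ 5^2 + 1 = 26 —(−1)→ 25
25 —HB5→ 5^2 —bump→ 6^2 = 36 —(−1)→ 35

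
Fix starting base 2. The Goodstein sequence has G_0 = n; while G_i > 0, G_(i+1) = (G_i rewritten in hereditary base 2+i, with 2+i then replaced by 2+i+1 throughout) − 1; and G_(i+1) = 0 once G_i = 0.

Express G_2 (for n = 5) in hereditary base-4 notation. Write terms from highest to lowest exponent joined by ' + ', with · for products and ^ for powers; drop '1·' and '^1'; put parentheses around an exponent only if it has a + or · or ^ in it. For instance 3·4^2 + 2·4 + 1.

3·4^3 + 3·4^2 + 3·4 + 3

(0) 5|_2 = 2^2 + 1 ↦ 3^3 + 1|_3 = 28 ⇒ 27
(1) 27|_3 = 3^3 ↦ 4^4|_4 = 256 ⇒ 255
(2) 255|_4 = 3·4^3 + 3·4^2 + 3·4 + 3 ↦ 3·5^3 + 3·5^2 + 3·5 + 3|_5 = 468 ⇒ 467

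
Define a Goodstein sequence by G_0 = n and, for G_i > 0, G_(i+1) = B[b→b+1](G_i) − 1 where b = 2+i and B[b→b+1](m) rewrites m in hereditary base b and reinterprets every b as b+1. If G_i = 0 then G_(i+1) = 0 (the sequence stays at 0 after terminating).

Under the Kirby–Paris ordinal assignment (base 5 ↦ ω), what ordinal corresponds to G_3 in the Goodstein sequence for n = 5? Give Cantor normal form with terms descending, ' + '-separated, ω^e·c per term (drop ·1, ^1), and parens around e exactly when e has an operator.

ω^3·3 + ω^2·3 + ω·3 + 2

G_0 = 5. HB_2(5) = 2^2 + 1. Bump = 28. G_1 = 27.
G_1 = 27. HB_3(27) = 3^3. Bump = 256. G_2 = 255.
G_2 = 255. HB_4(255) = 3·4^3 + 3·4^2 + 3·4 + 3. Bump = 468. G_3 = 467.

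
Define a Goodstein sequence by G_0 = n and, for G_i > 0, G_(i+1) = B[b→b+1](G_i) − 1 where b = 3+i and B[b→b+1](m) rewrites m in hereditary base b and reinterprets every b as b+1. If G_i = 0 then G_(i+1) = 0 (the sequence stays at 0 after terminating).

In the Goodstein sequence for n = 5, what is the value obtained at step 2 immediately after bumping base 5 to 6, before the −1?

6

G_0 = 5. HB_3(5) = 3 + 2. Bump = 6. G_1 = 5.
G_1 = 5. HB_4(5) = 4 + 1. Bump = 6. G_2 = 5.
G_2 = 5. HB_5(5) = 5. Bump = 6. G_3 = 5.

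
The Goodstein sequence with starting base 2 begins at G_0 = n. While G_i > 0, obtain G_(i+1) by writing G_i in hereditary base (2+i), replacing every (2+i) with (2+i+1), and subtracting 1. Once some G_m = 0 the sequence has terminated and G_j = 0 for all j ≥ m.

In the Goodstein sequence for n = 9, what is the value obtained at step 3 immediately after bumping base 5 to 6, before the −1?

base 2: 9 = 2^(2 + 1) + 1; at 3: 3^(3 + 1) + 1 = 82; next = 81
base 3: 81 = 3^(3 + 1); at 4: 4^(4 + 1) = 1024; next = 1023
base 4: 1023 = 3·4^4 + 3·4^3 + 3·4^2 + 3·4 + 3; at 5: 3·5^5 + 3·5^3 + 3·5^2 + 3·5 + 3 = 9843; next = 9842
base 5: 9842 = 3·5^5 + 3·5^3 + 3·5^2 + 3·5 + 2; at 6: 3·6^6 + 3·6^3 + 3·6^2 + 3·6 + 2 = 140744; next = 140743

140744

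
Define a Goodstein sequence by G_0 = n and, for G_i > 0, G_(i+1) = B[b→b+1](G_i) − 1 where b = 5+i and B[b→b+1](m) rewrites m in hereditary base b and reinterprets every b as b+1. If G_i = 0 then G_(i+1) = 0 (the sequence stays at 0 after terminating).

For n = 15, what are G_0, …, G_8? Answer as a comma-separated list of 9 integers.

i=0: 15 = 3·5 (b=5); 5→6: 3·6 = 18; 18−1 = 17
i=1: 17 = 2·6 + 5 (b=6); 6→7: 2·7 + 5 = 19; 19−1 = 18
i=2: 18 = 2·7 + 4 (b=7); 7→8: 2·8 + 4 = 20; 20−1 = 19
i=3: 19 = 2·8 + 3 (b=8); 8→9: 2·9 + 3 = 21; 21−1 = 20
i=4: 20 = 2·9 + 2 (b=9); 9→10: 2·10 + 2 = 22; 22−1 = 21
i=5: 21 = 2·10 + 1 (b=10); 10→11: 2·11 + 1 = 23; 23−1 = 22
i=6: 22 = 2·11 (b=11); 11→12: 2·12 = 24; 24−1 = 23
i=7: 23 = 12 + 11 (b=12); 12→13: 13 + 11 = 24; 24−1 = 23

15, 17, 18, 19, 20, 21, 22, 23, 23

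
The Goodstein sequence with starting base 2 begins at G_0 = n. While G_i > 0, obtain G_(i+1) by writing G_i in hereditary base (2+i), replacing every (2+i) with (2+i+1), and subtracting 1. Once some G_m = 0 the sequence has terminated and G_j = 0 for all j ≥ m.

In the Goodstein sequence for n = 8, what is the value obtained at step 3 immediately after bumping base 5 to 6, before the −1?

(0) 8|_2 = 2^(2 + 1) ↦ 3^(3 + 1)|_3 = 81 ⇒ 80
(1) 80|_3 = 2·3^3 + 2·3^2 + 2·3 + 2 ↦ 2·4^4 + 2·4^2 + 2·4 + 2|_4 = 554 ⇒ 553
(2) 553|_4 = 2·4^4 + 2·4^2 + 2·4 + 1 ↦ 2·5^5 + 2·5^2 + 2·5 + 1|_5 = 6311 ⇒ 6310
(3) 6310|_5 = 2·5^5 + 2·5^2 + 2·5 ↦ 2·6^6 + 2·6^2 + 2·6|_6 = 93396 ⇒ 93395

93396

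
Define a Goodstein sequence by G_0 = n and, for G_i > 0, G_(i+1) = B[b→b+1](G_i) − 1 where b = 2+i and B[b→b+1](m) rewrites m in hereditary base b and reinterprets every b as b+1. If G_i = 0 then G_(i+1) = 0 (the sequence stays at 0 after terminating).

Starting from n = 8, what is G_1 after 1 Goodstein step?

80

step 0: 8 = 2^(2 + 1); sub 3 for 2: 3^(3 + 1); = 81; G_1 = 81−1 = 80
step 1: 80 = 2·3^3 + 2·3^2 + 2·3 + 2; sub 4 for 3: 2·4^4 + 2·4^2 + 2·4 + 2; = 554; G_2 = 554−1 = 553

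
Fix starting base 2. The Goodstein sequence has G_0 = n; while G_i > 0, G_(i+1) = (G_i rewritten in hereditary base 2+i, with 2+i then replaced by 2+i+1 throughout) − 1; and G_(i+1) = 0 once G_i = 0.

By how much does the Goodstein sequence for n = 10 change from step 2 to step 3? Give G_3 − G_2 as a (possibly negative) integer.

i=0: 10 = 2^(2 + 1) + 2 (b=2); 2→3: 3^(3 + 1) + 3 = 84; 84−1 = 83
i=1: 83 = 3^(3 + 1) + 2 (b=3); 3→4: 4^(4 + 1) + 2 = 1026; 1026−1 = 1025
i=2: 1025 = 4^(4 + 1) + 1 (b=4); 4→5: 5^(5 + 1) + 1 = 15626; 15626−1 = 15625

14600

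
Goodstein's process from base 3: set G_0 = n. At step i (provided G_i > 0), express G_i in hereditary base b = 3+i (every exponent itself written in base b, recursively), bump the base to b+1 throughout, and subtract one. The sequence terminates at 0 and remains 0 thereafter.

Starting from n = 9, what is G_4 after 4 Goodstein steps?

21

9 —HB3→ 3^2 —bump→ 4^2 = 16 —(−1)→ 15
15 —HB4→ 3·4 + 3 —bump→ 3·5 + 3 = 18 —(−1)→ 17
17 —HB5→ 3·5 + 2 —bump→ 3·6 + 2 = 20 —(−1)→ 19
19 —HB6→ 3·6 + 1 —bump→ 3·7 + 1 = 22 —(−1)→ 21
21 —HB7→ 3·7 —bump→ 3·8 = 24 —(−1)→ 23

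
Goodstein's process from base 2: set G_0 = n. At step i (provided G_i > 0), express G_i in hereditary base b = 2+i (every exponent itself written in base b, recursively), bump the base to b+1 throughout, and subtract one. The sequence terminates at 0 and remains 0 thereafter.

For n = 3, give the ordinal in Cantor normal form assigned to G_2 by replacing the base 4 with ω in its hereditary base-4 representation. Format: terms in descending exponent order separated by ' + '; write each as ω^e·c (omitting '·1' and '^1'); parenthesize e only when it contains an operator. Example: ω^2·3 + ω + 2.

G_0=3  [base 2] 2 + 1  →[2↦3]→  3 + 1 = 4  −1 ⇒ G_1=3
G_1=3  [base 3] 3  →[3↦4]→  4 = 4  −1 ⇒ G_2=3
G_2=3  [base 4] 3  →[4↦5]→  3 = 3  −1 ⇒ G_3=2

3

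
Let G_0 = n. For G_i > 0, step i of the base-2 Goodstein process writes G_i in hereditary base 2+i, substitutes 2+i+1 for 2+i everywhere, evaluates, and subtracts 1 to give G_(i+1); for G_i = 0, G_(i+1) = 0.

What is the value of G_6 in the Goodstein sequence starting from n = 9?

i=0: 9 = 2^(2 + 1) + 1 (b=2); 2→3: 3^(3 + 1) + 1 = 82; 82−1 = 81
i=1: 81 = 3^(3 + 1) (b=3); 3→4: 4^(4 + 1) = 1024; 1024−1 = 1023
i=2: 1023 = 3·4^4 + 3·4^3 + 3·4^2 + 3·4 + 3 (b=4); 4→5: 3·5^5 + 3·5^3 + 3·5^2 + 3·5 + 3 = 9843; 9843−1 = 9842
i=3: 9842 = 3·5^5 + 3·5^3 + 3·5^2 + 3·5 + 2 (b=5); 5→6: 3·6^6 + 3·6^3 + 3·6^2 + 3·6 + 2 = 140744; 140744−1 = 140743
i=4: 140743 = 3·6^6 + 3·6^3 + 3·6^2 + 3·6 + 1 (b=6); 6→7: 3·7^7 + 3·7^3 + 3·7^2 + 3·7 + 1 = 2471827; 2471827−1 = 2471826
i=5: 2471826 = 3·7^7 + 3·7^3 + 3·7^2 + 3·7 (b=7); 7→8: 3·8^8 + 3·8^3 + 3·8^2 + 3·8 = 50333400; 50333400−1 = 50333399
i=6: 50333399 = 3·8^8 + 3·8^3 + 3·8^2 + 2·8 + 7 (b=8); 8→9: 3·9^9 + 3·9^3 + 3·9^2 + 2·9 + 7 = 1162263922; 1162263922−1 = 1162263921

50333399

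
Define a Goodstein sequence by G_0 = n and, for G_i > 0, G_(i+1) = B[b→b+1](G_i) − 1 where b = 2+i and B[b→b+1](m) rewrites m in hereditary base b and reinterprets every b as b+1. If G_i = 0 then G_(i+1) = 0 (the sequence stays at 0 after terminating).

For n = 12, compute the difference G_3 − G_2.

14620

[0] 12 ≡ 2^(2 + 1) + 2^2 (base 2). Lift 3: 108. −1: 107.
[1] 107 ≡ 3^(3 + 1) + 2·3^2 + 2·3 + 2 (base 3). Lift 4: 1066. −1: 1065.
[2] 1065 ≡ 4^(4 + 1) + 2·4^2 + 2·4 + 1 (base 4). Lift 5: 15686. −1: 15685.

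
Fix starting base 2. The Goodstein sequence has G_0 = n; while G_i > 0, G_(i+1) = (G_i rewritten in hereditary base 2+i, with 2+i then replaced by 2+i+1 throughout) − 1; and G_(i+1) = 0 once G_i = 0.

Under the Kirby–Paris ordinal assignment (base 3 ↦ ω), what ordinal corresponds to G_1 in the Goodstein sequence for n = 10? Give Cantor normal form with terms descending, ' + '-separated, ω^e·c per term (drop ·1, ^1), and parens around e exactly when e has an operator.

ω^(ω + 1) + 2

base 2: 10 = 2^(2 + 1) + 2; at 3: 3^(3 + 1) + 3 = 84; next = 83
base 3: 83 = 3^(3 + 1) + 2; at 4: 4^(4 + 1) + 2 = 1026; next = 1025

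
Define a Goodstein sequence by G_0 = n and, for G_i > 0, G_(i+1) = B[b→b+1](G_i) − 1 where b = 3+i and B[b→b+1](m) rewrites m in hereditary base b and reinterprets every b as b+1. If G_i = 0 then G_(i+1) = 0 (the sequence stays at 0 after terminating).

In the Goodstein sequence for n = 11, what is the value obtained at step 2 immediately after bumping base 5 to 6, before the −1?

36

11 —HB3→ 3^2 + 2 —bump→ 4^2 + 2 = 18 —(−1)→ 17
17 —HB4→ 4^2 + 1 —bump→ 5^2 + 1 = 26 —(−1)→ 25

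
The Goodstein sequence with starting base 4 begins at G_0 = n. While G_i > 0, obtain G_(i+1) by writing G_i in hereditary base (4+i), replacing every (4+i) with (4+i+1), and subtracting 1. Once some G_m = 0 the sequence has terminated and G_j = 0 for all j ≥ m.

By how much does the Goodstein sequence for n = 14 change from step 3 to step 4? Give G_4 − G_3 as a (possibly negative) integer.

step 0: 14 = 3·4 + 2; sub 5 for 4: 3·5 + 2; = 17; G_1 = 17−1 = 16
step 1: 16 = 3·5 + 1; sub 6 for 5: 3·6 + 1; = 19; G_2 = 19−1 = 18
step 2: 18 = 3·6; sub 7 for 6: 3·7; = 21; G_3 = 21−1 = 20
step 3: 20 = 2·7 + 6; sub 8 for 7: 2·8 + 6; = 22; G_4 = 22−1 = 21

1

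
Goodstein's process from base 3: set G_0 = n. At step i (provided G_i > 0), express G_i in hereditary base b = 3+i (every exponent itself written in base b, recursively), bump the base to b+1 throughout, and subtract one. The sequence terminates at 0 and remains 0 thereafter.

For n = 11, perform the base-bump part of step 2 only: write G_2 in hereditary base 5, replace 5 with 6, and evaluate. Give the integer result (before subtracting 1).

[0] 11 ≡ 3^2 + 2 (base 3). Lift 4: 18. −1: 17.
[1] 17 ≡ 4^2 + 1 (base 4). Lift 5: 26. −1: 25.
[2] 25 ≡ 5^2 (base 5). Lift 6: 36. −1: 35.

36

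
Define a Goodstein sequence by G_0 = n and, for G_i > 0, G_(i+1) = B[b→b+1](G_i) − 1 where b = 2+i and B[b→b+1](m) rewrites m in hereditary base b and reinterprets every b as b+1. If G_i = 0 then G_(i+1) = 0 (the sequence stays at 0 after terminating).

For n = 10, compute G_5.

4215754

10 —HB2→ 2^(2 + 1) + 2 —bump→ 3^(3 + 1) + 3 = 84 —(−1)→ 83
83 —HB3→ 3^(3 + 1) + 2 —bump→ 4^(4 + 1) + 2 = 1026 —(−1)→ 1025
1025 —HB4→ 4^(4 + 1) + 1 —bump→ 5^(5 + 1) + 1 = 15626 —(−1)→ 15625
15625 —HB5→ 5^(5 + 1) —bump→ 6^(6 + 1) = 279936 —(−1)→ 279935
279935 —HB6→ 5·6^6 + 5·6^5 + 5·6^4 + 5·6^3 + 5·6^2 + 5·6 + 5 —bump→ 5·7^7 + 5·7^5 + 5·7^4 + 5·7^3 + 5·7^2 + 5·7 + 5 = 4215755 —(−1)→ 4215754
4215754 —HB7→ 5·7^7 + 5·7^5 + 5·7^4 + 5·7^3 + 5·7^2 + 5·7 + 4 —bump→ 5·8^8 + 5·8^5 + 5·8^4 + 5·8^3 + 5·8^2 + 5·8 + 4 = 84073324 —(−1)→ 84073323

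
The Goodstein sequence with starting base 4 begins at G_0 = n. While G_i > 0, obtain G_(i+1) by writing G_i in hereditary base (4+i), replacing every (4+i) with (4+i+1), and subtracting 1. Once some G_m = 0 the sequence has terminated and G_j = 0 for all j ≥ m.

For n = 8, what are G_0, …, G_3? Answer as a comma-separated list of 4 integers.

base 4: 8 = 2·4; at 5: 2·5 = 10; next = 9
base 5: 9 = 5 + 4; at 6: 6 + 4 = 10; next = 9
base 6: 9 = 6 + 3; at 7: 7 + 3 = 10; next = 9

8, 9, 9, 9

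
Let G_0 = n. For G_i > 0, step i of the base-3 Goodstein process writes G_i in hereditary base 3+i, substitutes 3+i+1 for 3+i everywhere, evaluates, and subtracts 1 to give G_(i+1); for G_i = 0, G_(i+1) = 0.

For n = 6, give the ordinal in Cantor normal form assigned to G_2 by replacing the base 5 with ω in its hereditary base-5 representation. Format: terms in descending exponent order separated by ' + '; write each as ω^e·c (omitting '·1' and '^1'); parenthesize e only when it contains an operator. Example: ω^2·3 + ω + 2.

ω + 2

(0) 6|_3 = 2·3 ↦ 2·4|_4 = 8 ⇒ 7
(1) 7|_4 = 4 + 3 ↦ 5 + 3|_5 = 8 ⇒ 7
(2) 7|_5 = 5 + 2 ↦ 6 + 2|_6 = 8 ⇒ 7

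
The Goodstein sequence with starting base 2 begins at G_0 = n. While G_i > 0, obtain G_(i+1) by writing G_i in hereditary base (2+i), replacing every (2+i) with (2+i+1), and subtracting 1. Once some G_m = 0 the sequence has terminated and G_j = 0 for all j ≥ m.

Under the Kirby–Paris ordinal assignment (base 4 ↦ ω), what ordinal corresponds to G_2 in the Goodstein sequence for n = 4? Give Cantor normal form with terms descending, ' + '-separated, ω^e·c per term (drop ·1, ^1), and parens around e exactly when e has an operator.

G_0 = 4. HB_2(4) = 2^2. Bump = 27. G_1 = 26.
G_1 = 26. HB_3(26) = 2·3^2 + 2·3 + 2. Bump = 42. G_2 = 41.

ω^2·2 + ω·2 + 1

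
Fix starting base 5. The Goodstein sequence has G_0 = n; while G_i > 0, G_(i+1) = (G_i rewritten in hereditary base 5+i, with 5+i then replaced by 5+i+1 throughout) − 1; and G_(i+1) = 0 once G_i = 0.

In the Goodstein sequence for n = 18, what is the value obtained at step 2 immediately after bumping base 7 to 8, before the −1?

G_0=18  [base 5] 3·5 + 3  →[5↦6]→  3·6 + 3 = 21  −1 ⇒ G_1=20
G_1=20  [base 6] 3·6 + 2  →[6↦7]→  3·7 + 2 = 23  −1 ⇒ G_2=22

25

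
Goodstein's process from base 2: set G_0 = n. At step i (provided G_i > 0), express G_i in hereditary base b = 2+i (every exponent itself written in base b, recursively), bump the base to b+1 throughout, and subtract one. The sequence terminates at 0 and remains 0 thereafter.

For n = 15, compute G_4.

i=0: 15 = 2^(2 + 1) + 2^2 + 2 + 1 (b=2); 2→3: 3^(3 + 1) + 3^3 + 3 + 1 = 112; 112−1 = 111
i=1: 111 = 3^(3 + 1) + 3^3 + 3 (b=3); 3→4: 4^(4 + 1) + 4^4 + 4 = 1284; 1284−1 = 1283
i=2: 1283 = 4^(4 + 1) + 4^4 + 3 (b=4); 4→5: 5^(5 + 1) + 5^5 + 3 = 18753; 18753−1 = 18752
i=3: 18752 = 5^(5 + 1) + 5^5 + 2 (b=5); 5→6: 6^(6 + 1) + 6^6 + 2 = 326594; 326594−1 = 326593
i=4: 326593 = 6^(6 + 1) + 6^6 + 1 (b=6); 6→7: 7^(7 + 1) + 7^7 + 1 = 6588345; 6588345−1 = 6588344

326593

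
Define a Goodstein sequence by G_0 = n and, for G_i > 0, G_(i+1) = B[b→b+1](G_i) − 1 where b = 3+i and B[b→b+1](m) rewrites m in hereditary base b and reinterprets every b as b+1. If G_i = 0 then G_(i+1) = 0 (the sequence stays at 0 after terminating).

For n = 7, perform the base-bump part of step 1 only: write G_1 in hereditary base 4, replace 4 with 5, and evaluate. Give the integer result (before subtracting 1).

10

i=0: 7 = 2·3 + 1 (b=3); 3→4: 2·4 + 1 = 9; 9−1 = 8
i=1: 8 = 2·4 (b=4); 4→5: 2·5 = 10; 10−1 = 9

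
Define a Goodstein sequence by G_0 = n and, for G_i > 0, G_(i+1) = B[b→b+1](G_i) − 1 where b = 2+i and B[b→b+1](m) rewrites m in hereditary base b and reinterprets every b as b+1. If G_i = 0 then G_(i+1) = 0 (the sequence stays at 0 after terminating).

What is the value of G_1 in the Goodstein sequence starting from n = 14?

110

(0) 14|_2 = 2^(2 + 1) + 2^2 + 2 ↦ 3^(3 + 1) + 3^3 + 3|_3 = 111 ⇒ 110
(1) 110|_3 = 3^(3 + 1) + 3^3 + 2 ↦ 4^(4 + 1) + 4^4 + 2|_4 = 1282 ⇒ 1281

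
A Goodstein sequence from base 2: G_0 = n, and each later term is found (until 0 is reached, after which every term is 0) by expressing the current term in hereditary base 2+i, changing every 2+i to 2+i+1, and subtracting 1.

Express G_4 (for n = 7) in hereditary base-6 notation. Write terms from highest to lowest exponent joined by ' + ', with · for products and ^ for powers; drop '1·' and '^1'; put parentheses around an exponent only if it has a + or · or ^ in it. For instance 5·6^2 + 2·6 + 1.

i=0: 7 = 2^2 + 2 + 1 (b=2); 2→3: 3^3 + 3 + 1 = 31; 31−1 = 30
i=1: 30 = 3^3 + 3 (b=3); 3→4: 4^4 + 4 = 260; 260−1 = 259
i=2: 259 = 4^4 + 3 (b=4); 4→5: 5^5 + 3 = 3128; 3128−1 = 3127
i=3: 3127 = 5^5 + 2 (b=5); 5→6: 6^6 + 2 = 46658; 46658−1 = 46657

6^6 + 1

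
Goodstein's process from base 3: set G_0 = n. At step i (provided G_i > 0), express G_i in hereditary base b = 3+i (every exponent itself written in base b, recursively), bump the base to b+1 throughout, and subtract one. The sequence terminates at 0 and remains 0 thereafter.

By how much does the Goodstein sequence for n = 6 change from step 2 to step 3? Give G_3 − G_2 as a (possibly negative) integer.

[0] 6 ≡ 2·3 (base 3). Lift 4: 8. −1: 7.
[1] 7 ≡ 4 + 3 (base 4). Lift 5: 8. −1: 7.
[2] 7 ≡ 5 + 2 (base 5). Lift 6: 8. −1: 7.

0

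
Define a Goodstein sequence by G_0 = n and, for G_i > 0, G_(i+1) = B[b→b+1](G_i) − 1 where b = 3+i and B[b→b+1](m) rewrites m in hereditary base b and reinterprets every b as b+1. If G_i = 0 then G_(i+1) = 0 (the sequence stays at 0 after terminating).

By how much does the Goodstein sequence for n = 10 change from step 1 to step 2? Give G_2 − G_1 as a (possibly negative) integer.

8

(0) 10|_3 = 3^2 + 1 ↦ 4^2 + 1|_4 = 17 ⇒ 16
(1) 16|_4 = 4^2 ↦ 5^2|_5 = 25 ⇒ 24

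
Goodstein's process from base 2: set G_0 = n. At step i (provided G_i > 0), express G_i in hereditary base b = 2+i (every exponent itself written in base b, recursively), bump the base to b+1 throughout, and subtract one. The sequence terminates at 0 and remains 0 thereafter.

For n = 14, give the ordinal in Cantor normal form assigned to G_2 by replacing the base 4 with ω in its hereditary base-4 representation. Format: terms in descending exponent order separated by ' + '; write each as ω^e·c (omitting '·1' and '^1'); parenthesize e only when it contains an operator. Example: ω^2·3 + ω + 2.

ω^(ω + 1) + ω^ω + 1

step 0: 14 = 2^(2 + 1) + 2^2 + 2; sub 3 for 2: 3^(3 + 1) + 3^3 + 3; = 111; G_1 = 111−1 = 110
step 1: 110 = 3^(3 + 1) + 3^3 + 2; sub 4 for 3: 4^(4 + 1) + 4^4 + 2; = 1282; G_2 = 1282−1 = 1281
step 2: 1281 = 4^(4 + 1) + 4^4 + 1; sub 5 for 4: 5^(5 + 1) + 5^5 + 1; = 18751; G_3 = 18751−1 = 18750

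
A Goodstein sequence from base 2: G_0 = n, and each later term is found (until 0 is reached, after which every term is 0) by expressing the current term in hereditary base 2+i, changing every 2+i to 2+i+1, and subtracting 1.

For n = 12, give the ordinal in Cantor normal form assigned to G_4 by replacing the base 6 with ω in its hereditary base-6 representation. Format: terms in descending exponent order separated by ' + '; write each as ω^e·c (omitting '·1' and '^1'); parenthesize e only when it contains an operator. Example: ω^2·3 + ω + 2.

12 —HB2→ 2^(2 + 1) + 2^2 —bump→ 3^(3 + 1) + 3^3 = 108 —(−1)→ 107
107 —HB3→ 3^(3 + 1) + 2·3^2 + 2·3 + 2 —bump→ 4^(4 + 1) + 2·4^2 + 2·4 + 2 = 1066 —(−1)→ 1065
1065 —HB4→ 4^(4 + 1) + 2·4^2 + 2·4 + 1 —bump→ 5^(5 + 1) + 2·5^2 + 2·5 + 1 = 15686 —(−1)→ 15685
15685 —HB5→ 5^(5 + 1) + 2·5^2 + 2·5 —bump→ 6^(6 + 1) + 2·6^2 + 2·6 = 280020 —(−1)→ 280019

ω^(ω + 1) + ω^2·2 + ω + 5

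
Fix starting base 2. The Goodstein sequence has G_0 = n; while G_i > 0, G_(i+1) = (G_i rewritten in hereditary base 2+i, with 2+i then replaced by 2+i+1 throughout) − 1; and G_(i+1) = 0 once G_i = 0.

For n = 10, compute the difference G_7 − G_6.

1853361269

[0] 10 ≡ 2^(2 + 1) + 2 (base 2). Lift 3: 84. −1: 83.
[1] 83 ≡ 3^(3 + 1) + 2 (base 3). Lift 4: 1026. −1: 1025.
[2] 1025 ≡ 4^(4 + 1) + 1 (base 4). Lift 5: 15626. −1: 15625.
[3] 15625 ≡ 5^(5 + 1) (base 5). Lift 6: 279936. −1: 279935.
[4] 279935 ≡ 5·6^6 + 5·6^5 + 5·6^4 + 5·6^3 + 5·6^2 + 5·6 + 5 (base 6). Lift 7: 4215755. −1: 4215754.
[5] 4215754 ≡ 5·7^7 + 5·7^5 + 5·7^4 + 5·7^3 + 5·7^2 + 5·7 + 4 (base 7). Lift 8: 84073324. −1: 84073323.
[6] 84073323 ≡ 5·8^8 + 5·8^5 + 5·8^4 + 5·8^3 + 5·8^2 + 5·8 + 3 (base 8). Lift 9: 1937434593. −1: 1937434592.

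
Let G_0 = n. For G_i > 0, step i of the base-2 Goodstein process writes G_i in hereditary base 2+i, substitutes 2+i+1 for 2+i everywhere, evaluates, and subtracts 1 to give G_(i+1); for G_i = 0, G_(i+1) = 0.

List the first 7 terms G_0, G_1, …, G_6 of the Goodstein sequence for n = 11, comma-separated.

11, 84, 1027, 15627, 279937, 5764801, 134217727

[0] 11 ≡ 2^(2 + 1) + 2 + 1 (base 2). Lift 3: 85. −1: 84.
[1] 84 ≡ 3^(3 + 1) + 3 (base 3). Lift 4: 1028. −1: 1027.
[2] 1027 ≡ 4^(4 + 1) + 3 (base 4). Lift 5: 15628. −1: 15627.
[3] 15627 ≡ 5^(5 + 1) + 2 (base 5). Lift 6: 279938. −1: 279937.
[4] 279937 ≡ 6^(6 + 1) + 1 (base 6). Lift 7: 5764802. −1: 5764801.
[5] 5764801 ≡ 7^(7 + 1) (base 7). Lift 8: 134217728. −1: 134217727.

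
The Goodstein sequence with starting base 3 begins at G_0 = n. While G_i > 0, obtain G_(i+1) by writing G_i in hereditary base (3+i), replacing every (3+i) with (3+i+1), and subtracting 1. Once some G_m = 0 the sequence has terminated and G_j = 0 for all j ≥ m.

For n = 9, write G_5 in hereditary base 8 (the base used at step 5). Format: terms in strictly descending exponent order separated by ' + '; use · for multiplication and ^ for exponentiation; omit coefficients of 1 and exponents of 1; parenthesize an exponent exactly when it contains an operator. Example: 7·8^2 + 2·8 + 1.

2·8 + 7

i=0: 9 = 3^2 (b=3); 3→4: 4^2 = 16; 16−1 = 15
i=1: 15 = 3·4 + 3 (b=4); 4→5: 3·5 + 3 = 18; 18−1 = 17
i=2: 17 = 3·5 + 2 (b=5); 5→6: 3·6 + 2 = 20; 20−1 = 19
i=3: 19 = 3·6 + 1 (b=6); 6→7: 3·7 + 1 = 22; 22−1 = 21
i=4: 21 = 3·7 (b=7); 7→8: 3·8 = 24; 24−1 = 23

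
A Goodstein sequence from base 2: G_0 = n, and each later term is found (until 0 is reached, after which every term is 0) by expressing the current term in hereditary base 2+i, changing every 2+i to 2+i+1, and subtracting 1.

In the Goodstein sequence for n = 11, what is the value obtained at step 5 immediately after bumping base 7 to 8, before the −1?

G_0=11  [base 2] 2^(2 + 1) + 2 + 1  →[2↦3]→  3^(3 + 1) + 3 + 1 = 85  −1 ⇒ G_1=84
G_1=84  [base 3] 3^(3 + 1) + 3  →[3↦4]→  4^(4 + 1) + 4 = 1028  −1 ⇒ G_2=1027
G_2=1027  [base 4] 4^(4 + 1) + 3  →[4↦5]→  5^(5 + 1) + 3 = 15628  −1 ⇒ G_3=15627
G_3=15627  [base 5] 5^(5 + 1) + 2  →[5↦6]→  6^(6 + 1) + 2 = 279938  −1 ⇒ G_4=279937
G_4=279937  [base 6] 6^(6 + 1) + 1  →[6↦7]→  7^(7 + 1) + 1 = 5764802  −1 ⇒ G_5=5764801

134217728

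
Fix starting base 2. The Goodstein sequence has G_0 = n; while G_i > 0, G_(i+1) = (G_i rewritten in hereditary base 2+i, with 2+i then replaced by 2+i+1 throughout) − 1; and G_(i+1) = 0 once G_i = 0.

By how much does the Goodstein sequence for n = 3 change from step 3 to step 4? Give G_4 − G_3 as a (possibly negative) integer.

(0) 3|_2 = 2 + 1 ↦ 3 + 1|_3 = 4 ⇒ 3
(1) 3|_3 = 3 ↦ 4|_4 = 4 ⇒ 3
(2) 3|_4 = 3 ↦ 3|_5 = 3 ⇒ 2
(3) 2|_5 = 2 ↦ 2|_6 = 2 ⇒ 1

-1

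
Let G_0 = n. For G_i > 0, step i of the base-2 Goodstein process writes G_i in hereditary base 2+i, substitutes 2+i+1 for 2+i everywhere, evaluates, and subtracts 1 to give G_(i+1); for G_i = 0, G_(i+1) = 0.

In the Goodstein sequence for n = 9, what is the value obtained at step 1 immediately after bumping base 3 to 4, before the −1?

1024

i=0: 9 = 2^(2 + 1) + 1 (b=2); 2→3: 3^(3 + 1) + 1 = 82; 82−1 = 81
i=1: 81 = 3^(3 + 1) (b=3); 3→4: 4^(4 + 1) = 1024; 1024−1 = 1023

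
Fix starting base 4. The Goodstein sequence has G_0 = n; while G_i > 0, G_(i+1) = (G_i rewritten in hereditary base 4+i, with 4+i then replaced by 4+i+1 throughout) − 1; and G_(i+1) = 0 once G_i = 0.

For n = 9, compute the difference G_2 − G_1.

step 0: 9 = 2·4 + 1; sub 5 for 4: 2·5 + 1; = 11; G_1 = 11−1 = 10
step 1: 10 = 2·5; sub 6 for 5: 2·6; = 12; G_2 = 12−1 = 11

1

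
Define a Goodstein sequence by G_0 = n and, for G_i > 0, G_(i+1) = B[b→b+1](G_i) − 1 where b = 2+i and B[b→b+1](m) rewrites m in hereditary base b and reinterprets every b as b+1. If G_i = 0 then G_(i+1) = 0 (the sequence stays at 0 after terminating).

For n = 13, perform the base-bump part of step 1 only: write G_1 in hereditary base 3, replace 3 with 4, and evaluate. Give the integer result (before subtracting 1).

i=0: 13 = 2^(2 + 1) + 2^2 + 1 (b=2); 2→3: 3^(3 + 1) + 3^3 + 1 = 109; 109−1 = 108
i=1: 108 = 3^(3 + 1) + 3^3 (b=3); 3→4: 4^(4 + 1) + 4^4 = 1280; 1280−1 = 1279

1280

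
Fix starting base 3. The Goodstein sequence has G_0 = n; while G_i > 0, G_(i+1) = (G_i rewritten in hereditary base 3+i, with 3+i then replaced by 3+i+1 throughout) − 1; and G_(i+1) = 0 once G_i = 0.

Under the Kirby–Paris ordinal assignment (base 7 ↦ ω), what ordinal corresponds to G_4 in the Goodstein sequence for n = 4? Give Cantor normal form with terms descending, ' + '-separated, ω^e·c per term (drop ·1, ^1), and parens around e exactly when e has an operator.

step 0: 4 = 3 + 1; sub 4 for 3: 4 + 1; = 5; G_1 = 5−1 = 4
step 1: 4 = 4; sub 5 for 4: 5; = 5; G_2 = 5−1 = 4
step 2: 4 = 4; sub 6 for 5: 4; = 4; G_3 = 4−1 = 3
step 3: 3 = 3; sub 7 for 6: 3; = 3; G_4 = 3−1 = 2
step 4: 2 = 2; sub 8 for 7: 2; = 2; G_5 = 2−1 = 1

2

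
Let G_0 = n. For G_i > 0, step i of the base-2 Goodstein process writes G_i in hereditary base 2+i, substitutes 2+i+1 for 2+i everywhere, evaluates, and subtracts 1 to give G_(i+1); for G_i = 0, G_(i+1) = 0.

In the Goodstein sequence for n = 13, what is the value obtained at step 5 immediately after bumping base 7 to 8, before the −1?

i=0: 13 = 2^(2 + 1) + 2^2 + 1 (b=2); 2→3: 3^(3 + 1) + 3^3 + 1 = 109; 109−1 = 108
i=1: 108 = 3^(3 + 1) + 3^3 (b=3); 3→4: 4^(4 + 1) + 4^4 = 1280; 1280−1 = 1279
i=2: 1279 = 4^(4 + 1) + 3·4^3 + 3·4^2 + 3·4 + 3 (b=4); 4→5: 5^(5 + 1) + 3·5^3 + 3·5^2 + 3·5 + 3 = 16093; 16093−1 = 16092
i=3: 16092 = 5^(5 + 1) + 3·5^3 + 3·5^2 + 3·5 + 2 (b=5); 5→6: 6^(6 + 1) + 3·6^3 + 3·6^2 + 3·6 + 2 = 280712; 280712−1 = 280711
i=4: 280711 = 6^(6 + 1) + 3·6^3 + 3·6^2 + 3·6 + 1 (b=6); 6→7: 7^(7 + 1) + 3·7^3 + 3·7^2 + 3·7 + 1 = 5765999; 5765999−1 = 5765998
i=5: 5765998 = 7^(7 + 1) + 3·7^3 + 3·7^2 + 3·7 (b=7); 7→8: 8^(8 + 1) + 3·8^3 + 3·8^2 + 3·8 = 134219480; 134219480−1 = 134219479

134219480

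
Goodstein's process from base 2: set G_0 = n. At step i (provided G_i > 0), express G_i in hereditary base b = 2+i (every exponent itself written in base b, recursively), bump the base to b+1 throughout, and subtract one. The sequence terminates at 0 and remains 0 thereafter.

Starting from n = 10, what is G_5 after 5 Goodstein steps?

base 2: 10 = 2^(2 + 1) + 2; at 3: 3^(3 + 1) + 3 = 84; next = 83
base 3: 83 = 3^(3 + 1) + 2; at 4: 4^(4 + 1) + 2 = 1026; next = 1025
base 4: 1025 = 4^(4 + 1) + 1; at 5: 5^(5 + 1) + 1 = 15626; next = 15625
base 5: 15625 = 5^(5 + 1); at 6: 6^(6 + 1) = 279936; next = 279935
base 6: 279935 = 5·6^6 + 5·6^5 + 5·6^4 + 5·6^3 + 5·6^2 + 5·6 + 5; at 7: 5·7^7 + 5·7^5 + 5·7^4 + 5·7^3 + 5·7^2 + 5·7 + 5 = 4215755; next = 4215754
base 7: 4215754 = 5·7^7 + 5·7^5 + 5·7^4 + 5·7^3 + 5·7^2 + 5·7 + 4; at 8: 5·8^8 + 5·8^5 + 5·8^4 + 5·8^3 + 5·8^2 + 5·8 + 4 = 84073324; next = 84073323

4215754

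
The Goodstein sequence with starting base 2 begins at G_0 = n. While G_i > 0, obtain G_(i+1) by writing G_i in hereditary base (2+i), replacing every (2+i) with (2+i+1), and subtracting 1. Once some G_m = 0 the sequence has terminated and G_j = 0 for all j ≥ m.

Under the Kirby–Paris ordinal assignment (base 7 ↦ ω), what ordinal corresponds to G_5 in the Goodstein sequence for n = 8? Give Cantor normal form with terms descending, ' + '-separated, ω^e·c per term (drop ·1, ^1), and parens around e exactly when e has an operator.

ω^ω·2 + ω^2·2 + ω + 4

[0] 8 ≡ 2^(2 + 1) (base 2). Lift 3: 81. −1: 80.
[1] 80 ≡ 2·3^3 + 2·3^2 + 2·3 + 2 (base 3). Lift 4: 554. −1: 553.
[2] 553 ≡ 2·4^4 + 2·4^2 + 2·4 + 1 (base 4). Lift 5: 6311. −1: 6310.
[3] 6310 ≡ 2·5^5 + 2·5^2 + 2·5 (base 5). Lift 6: 93396. −1: 93395.
[4] 93395 ≡ 2·6^6 + 2·6^2 + 6 + 5 (base 6). Lift 7: 1647196. −1: 1647195.
[5] 1647195 ≡ 2·7^7 + 2·7^2 + 7 + 4 (base 7). Lift 8: 33554572. −1: 33554571.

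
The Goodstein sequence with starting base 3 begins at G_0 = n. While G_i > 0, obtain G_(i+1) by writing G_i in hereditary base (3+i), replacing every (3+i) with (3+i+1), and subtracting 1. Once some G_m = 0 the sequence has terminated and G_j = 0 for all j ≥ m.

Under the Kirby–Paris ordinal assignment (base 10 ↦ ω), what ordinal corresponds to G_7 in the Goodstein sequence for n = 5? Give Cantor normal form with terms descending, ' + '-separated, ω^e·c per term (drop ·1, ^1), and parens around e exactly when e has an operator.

1

[0] 5 ≡ 3 + 2 (base 3). Lift 4: 6. −1: 5.
[1] 5 ≡ 4 + 1 (base 4). Lift 5: 6. −1: 5.
[2] 5 ≡ 5 (base 5). Lift 6: 6. −1: 5.
[3] 5 ≡ 5 (base 6). Lift 7: 5. −1: 4.
[4] 4 ≡ 4 (base 7). Lift 8: 4. −1: 3.
[5] 3 ≡ 3 (base 8). Lift 9: 3. −1: 2.
[6] 2 ≡ 2 (base 9). Lift 10: 2. −1: 1.
[7] 1 ≡ 1 (base 10). Lift 11: 1. −1: 0.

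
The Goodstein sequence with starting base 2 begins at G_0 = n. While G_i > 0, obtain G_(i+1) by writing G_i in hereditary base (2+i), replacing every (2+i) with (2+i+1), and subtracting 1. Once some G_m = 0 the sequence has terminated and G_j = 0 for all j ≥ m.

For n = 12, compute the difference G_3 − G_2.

14620

G_0=12  [base 2] 2^(2 + 1) + 2^2  →[2↦3]→  3^(3 + 1) + 3^3 = 108  −1 ⇒ G_1=107
G_1=107  [base 3] 3^(3 + 1) + 2·3^2 + 2·3 + 2  →[3↦4]→  4^(4 + 1) + 2·4^2 + 2·4 + 2 = 1066  −1 ⇒ G_2=1065
G_2=1065  [base 4] 4^(4 + 1) + 2·4^2 + 2·4 + 1  →[4↦5]→  5^(5 + 1) + 2·5^2 + 2·5 + 1 = 15686  −1 ⇒ G_3=15685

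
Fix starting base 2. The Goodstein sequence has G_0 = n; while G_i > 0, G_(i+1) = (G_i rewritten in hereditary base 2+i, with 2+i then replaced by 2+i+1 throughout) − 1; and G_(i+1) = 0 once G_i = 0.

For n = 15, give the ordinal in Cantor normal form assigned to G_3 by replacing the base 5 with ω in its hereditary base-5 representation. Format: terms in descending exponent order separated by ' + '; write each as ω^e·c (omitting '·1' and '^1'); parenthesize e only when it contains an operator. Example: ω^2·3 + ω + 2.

ω^(ω + 1) + ω^ω + 2

(0) 15|_2 = 2^(2 + 1) + 2^2 + 2 + 1 ↦ 3^(3 + 1) + 3^3 + 3 + 1|_3 = 112 ⇒ 111
(1) 111|_3 = 3^(3 + 1) + 3^3 + 3 ↦ 4^(4 + 1) + 4^4 + 4|_4 = 1284 ⇒ 1283
(2) 1283|_4 = 4^(4 + 1) + 4^4 + 3 ↦ 5^(5 + 1) + 5^5 + 3|_5 = 18753 ⇒ 18752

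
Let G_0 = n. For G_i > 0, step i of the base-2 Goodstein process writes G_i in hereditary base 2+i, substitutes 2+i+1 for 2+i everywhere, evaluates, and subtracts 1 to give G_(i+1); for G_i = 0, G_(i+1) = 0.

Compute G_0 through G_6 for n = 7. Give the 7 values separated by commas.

7, 30, 259, 3127, 46657, 823543, 16777215

base 2: 7 = 2^2 + 2 + 1; at 3: 3^3 + 3 + 1 = 31; next = 30
base 3: 30 = 3^3 + 3; at 4: 4^4 + 4 = 260; next = 259
base 4: 259 = 4^4 + 3; at 5: 5^5 + 3 = 3128; next = 3127
base 5: 3127 = 5^5 + 2; at 6: 6^6 + 2 = 46658; next = 46657
base 6: 46657 = 6^6 + 1; at 7: 7^7 + 1 = 823544; next = 823543
base 7: 823543 = 7^7; at 8: 8^8 = 16777216; next = 16777215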